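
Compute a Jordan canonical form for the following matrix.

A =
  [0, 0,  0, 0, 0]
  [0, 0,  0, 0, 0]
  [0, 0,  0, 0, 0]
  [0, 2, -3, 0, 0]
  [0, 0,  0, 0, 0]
J_2(0) ⊕ J_1(0) ⊕ J_1(0) ⊕ J_1(0)

The characteristic polynomial is
  det(x·I − A) = x^5

Eigenvalues and multiplicities (the geometric multiplicity of λ is n − rank(A − λI), which equals the number of Jordan blocks for λ):
  λ = 0: algebraic multiplicity = 5, geometric multiplicity = 4

Determining the block sizes for each eigenvalue:
  λ = 0: 4 blocks summing to 5 forces exactly one block of size 2 and the rest size 1 → block sizes [2, 1, 1, 1]

Assembling the blocks gives a Jordan form
J =
  [0, 1, 0, 0, 0]
  [0, 0, 0, 0, 0]
  [0, 0, 0, 0, 0]
  [0, 0, 0, 0, 0]
  [0, 0, 0, 0, 0]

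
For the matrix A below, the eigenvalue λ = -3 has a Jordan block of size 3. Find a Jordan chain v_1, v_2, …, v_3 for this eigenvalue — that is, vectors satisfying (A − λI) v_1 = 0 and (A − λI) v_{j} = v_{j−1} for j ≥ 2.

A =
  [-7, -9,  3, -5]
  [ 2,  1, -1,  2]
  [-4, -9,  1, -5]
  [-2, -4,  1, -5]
A Jordan chain for λ = -3 of length 3:
v_1 = (-1, 1, 0, -1)ᵀ
v_2 = (1, 0, 1, 0)ᵀ
v_3 = (2, -1, 0, 0)ᵀ

Let N = A − (-3)·I. We want v_3 with N^3 v_3 = 0 but N^2 v_3 ≠ 0; then v_{j-1} := N · v_j for j = 3, …, 2.

Pick v_3 = (2, -1, 0, 0)ᵀ.
Then v_2 = N · v_3 = (1, 0, 1, 0)ᵀ.
Then v_1 = N · v_2 = (-1, 1, 0, -1)ᵀ.

Sanity check: (A − (-3)·I) v_1 = (0, 0, 0, 0)ᵀ = 0. ✓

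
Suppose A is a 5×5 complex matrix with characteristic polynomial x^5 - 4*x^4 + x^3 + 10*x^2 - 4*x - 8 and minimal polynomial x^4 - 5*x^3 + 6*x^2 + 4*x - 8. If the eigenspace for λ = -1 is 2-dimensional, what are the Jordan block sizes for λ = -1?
Block sizes for λ = -1: [1, 1]

Step 1 — from the characteristic polynomial, algebraic multiplicity of λ = -1 is 2. From dim ker(A − (-1)·I) = 2, there are exactly 2 Jordan blocks for λ = -1.
Step 2 — from the minimal polynomial, the factor (x + 1) tells us the largest block for λ = -1 has size 1.
Step 3 — with total size 2, 2 blocks, and largest block 1, the block sizes (in nonincreasing order) are [1, 1].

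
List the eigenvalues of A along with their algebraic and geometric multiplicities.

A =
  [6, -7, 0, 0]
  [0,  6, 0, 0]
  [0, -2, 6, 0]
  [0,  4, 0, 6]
λ = 6: alg = 4, geom = 3

Step 1 — factor the characteristic polynomial to read off the algebraic multiplicities:
  χ_A(x) = (x - 6)^4

Step 2 — compute geometric multiplicities via the rank-nullity identity g(λ) = n − rank(A − λI):
  rank(A − (6)·I) = 1, so dim ker(A − (6)·I) = n − 1 = 3

Summary:
  λ = 6: algebraic multiplicity = 4, geometric multiplicity = 3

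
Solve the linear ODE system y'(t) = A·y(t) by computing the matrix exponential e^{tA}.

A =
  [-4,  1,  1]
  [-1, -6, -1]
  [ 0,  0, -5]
e^{tA} =
  [t*exp(-5*t) + exp(-5*t), t*exp(-5*t), t*exp(-5*t)]
  [-t*exp(-5*t), -t*exp(-5*t) + exp(-5*t), -t*exp(-5*t)]
  [0, 0, exp(-5*t)]

Strategy: write A = P · J · P⁻¹ where J is a Jordan canonical form, so e^{tA} = P · e^{tJ} · P⁻¹, and e^{tJ} can be computed block-by-block.

A has Jordan form
J =
  [-5,  1,  0]
  [ 0, -5,  0]
  [ 0,  0, -5]
(up to reordering of blocks).

Per-block formulas:
  For a 2×2 Jordan block J_2(-5): exp(t · J_2(-5)) = e^(-5t)·(I + t·N), where N is the 2×2 nilpotent shift.
  For a 1×1 block at λ = -5: exp(t · [-5]) = [e^(-5t)].

After assembling e^{tJ} and conjugating by P, we get:

e^{tA} =
  [t*exp(-5*t) + exp(-5*t), t*exp(-5*t), t*exp(-5*t)]
  [-t*exp(-5*t), -t*exp(-5*t) + exp(-5*t), -t*exp(-5*t)]
  [0, 0, exp(-5*t)]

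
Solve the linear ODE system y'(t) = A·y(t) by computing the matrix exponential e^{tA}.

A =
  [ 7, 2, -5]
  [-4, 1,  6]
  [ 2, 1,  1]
e^{tA} =
  [-t^2*exp(3*t) + 4*t*exp(3*t) + exp(3*t), -t^2*exp(3*t)/2 + 2*t*exp(3*t), t^2*exp(3*t) - 5*t*exp(3*t)]
  [2*t^2*exp(3*t) - 4*t*exp(3*t), t^2*exp(3*t) - 2*t*exp(3*t) + exp(3*t), -2*t^2*exp(3*t) + 6*t*exp(3*t)]
  [2*t*exp(3*t), t*exp(3*t), -2*t*exp(3*t) + exp(3*t)]

Strategy: write A = P · J · P⁻¹ where J is a Jordan canonical form, so e^{tA} = P · e^{tJ} · P⁻¹, and e^{tJ} can be computed block-by-block.

A has Jordan form
J =
  [3, 1, 0]
  [0, 3, 1]
  [0, 0, 3]
(up to reordering of blocks).

Per-block formulas:
  For a 3×3 Jordan block J_3(3): exp(t · J_3(3)) = e^(3t)·(I + t·N + (t^2/2)·N^2), where N is the 3×3 nilpotent shift.

After assembling e^{tJ} and conjugating by P, we get:

e^{tA} =
  [-t^2*exp(3*t) + 4*t*exp(3*t) + exp(3*t), -t^2*exp(3*t)/2 + 2*t*exp(3*t), t^2*exp(3*t) - 5*t*exp(3*t)]
  [2*t^2*exp(3*t) - 4*t*exp(3*t), t^2*exp(3*t) - 2*t*exp(3*t) + exp(3*t), -2*t^2*exp(3*t) + 6*t*exp(3*t)]
  [2*t*exp(3*t), t*exp(3*t), -2*t*exp(3*t) + exp(3*t)]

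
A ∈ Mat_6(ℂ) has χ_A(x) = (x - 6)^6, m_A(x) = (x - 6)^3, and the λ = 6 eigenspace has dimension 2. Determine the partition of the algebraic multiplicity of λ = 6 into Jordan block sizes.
Block sizes for λ = 6: [3, 3]

Step 1 — from the characteristic polynomial, algebraic multiplicity of λ = 6 is 6. From dim ker(A − (6)·I) = 2, there are exactly 2 Jordan blocks for λ = 6.
Step 2 — from the minimal polynomial, the factor (x − 6)^3 tells us the largest block for λ = 6 has size 3.
Step 3 — with total size 6, 2 blocks, and largest block 3, the block sizes (in nonincreasing order) are [3, 3].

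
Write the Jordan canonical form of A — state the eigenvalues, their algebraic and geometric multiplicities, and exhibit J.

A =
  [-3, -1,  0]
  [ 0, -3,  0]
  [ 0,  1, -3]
J_2(-3) ⊕ J_1(-3)

The characteristic polynomial is
  det(x·I − A) = x^3 + 9*x^2 + 27*x + 27 = (x + 3)^3

Eigenvalues and multiplicities (the geometric multiplicity of λ is n − rank(A − λI), which equals the number of Jordan blocks for λ):
  λ = -3: algebraic multiplicity = 3, geometric multiplicity = 2

Determining the block sizes for each eigenvalue:
  λ = -3: 2 blocks summing to 3 forces exactly one block of size 2 and the rest size 1 → block sizes [2, 1]

Assembling the blocks gives a Jordan form
J =
  [-3,  1,  0]
  [ 0, -3,  0]
  [ 0,  0, -3]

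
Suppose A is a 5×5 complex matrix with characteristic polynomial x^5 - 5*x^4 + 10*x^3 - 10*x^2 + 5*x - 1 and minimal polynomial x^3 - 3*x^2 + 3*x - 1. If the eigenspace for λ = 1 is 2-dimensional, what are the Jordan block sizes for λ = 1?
Block sizes for λ = 1: [3, 2]

Step 1 — from the characteristic polynomial, algebraic multiplicity of λ = 1 is 5. From dim ker(A − (1)·I) = 2, there are exactly 2 Jordan blocks for λ = 1.
Step 2 — from the minimal polynomial, the factor (x − 1)^3 tells us the largest block for λ = 1 has size 3.
Step 3 — with total size 5, 2 blocks, and largest block 3, the block sizes (in nonincreasing order) are [3, 2].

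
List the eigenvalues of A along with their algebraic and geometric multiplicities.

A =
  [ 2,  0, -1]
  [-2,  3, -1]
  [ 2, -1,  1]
λ = 2: alg = 3, geom = 1

Step 1 — factor the characteristic polynomial to read off the algebraic multiplicities:
  χ_A(x) = (x - 2)^3

Step 2 — compute geometric multiplicities via the rank-nullity identity g(λ) = n − rank(A − λI):
  rank(A − (2)·I) = 2, so dim ker(A − (2)·I) = n − 2 = 1

Summary:
  λ = 2: algebraic multiplicity = 3, geometric multiplicity = 1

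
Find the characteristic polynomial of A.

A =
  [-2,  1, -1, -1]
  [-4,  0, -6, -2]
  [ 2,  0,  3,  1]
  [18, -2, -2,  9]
x^4 - 10*x^3 + 25*x^2

Expanding det(x·I − A) (e.g. by cofactor expansion or by noting that A is similar to its Jordan form J, which has the same characteristic polynomial as A) gives
  χ_A(x) = x^4 - 10*x^3 + 25*x^2
which factors as x^2*(x - 5)^2. The eigenvalues (with algebraic multiplicities) are λ = 0 with multiplicity 2, λ = 5 with multiplicity 2.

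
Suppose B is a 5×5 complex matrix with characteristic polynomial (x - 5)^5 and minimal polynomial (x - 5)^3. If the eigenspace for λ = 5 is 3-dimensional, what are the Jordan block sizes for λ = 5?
Block sizes for λ = 5: [3, 1, 1]

Step 1 — from the characteristic polynomial, algebraic multiplicity of λ = 5 is 5. From dim ker(B − (5)·I) = 3, there are exactly 3 Jordan blocks for λ = 5.
Step 2 — from the minimal polynomial, the factor (x − 5)^3 tells us the largest block for λ = 5 has size 3.
Step 3 — with total size 5, 3 blocks, and largest block 3, the block sizes (in nonincreasing order) are [3, 1, 1].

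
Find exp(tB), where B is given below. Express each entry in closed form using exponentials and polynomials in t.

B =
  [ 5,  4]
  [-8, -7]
e^{tB} =
  [2*exp(t) - exp(-3*t), exp(t) - exp(-3*t)]
  [-2*exp(t) + 2*exp(-3*t), -exp(t) + 2*exp(-3*t)]

Strategy: write B = P · J · P⁻¹ where J is a Jordan canonical form, so e^{tB} = P · e^{tJ} · P⁻¹, and e^{tJ} can be computed block-by-block.

B has Jordan form
J =
  [-3, 0]
  [ 0, 1]
(up to reordering of blocks).

Per-block formulas:
  For a 1×1 block at λ = 1: exp(t · [1]) = [e^(1t)].
  For a 1×1 block at λ = -3: exp(t · [-3]) = [e^(-3t)].

After assembling e^{tJ} and conjugating by P, we get:

e^{tB} =
  [2*exp(t) - exp(-3*t), exp(t) - exp(-3*t)]
  [-2*exp(t) + 2*exp(-3*t), -exp(t) + 2*exp(-3*t)]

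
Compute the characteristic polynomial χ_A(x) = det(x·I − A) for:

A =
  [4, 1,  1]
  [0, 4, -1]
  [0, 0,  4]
x^3 - 12*x^2 + 48*x - 64

Expanding det(x·I − A) (e.g. by cofactor expansion or by noting that A is similar to its Jordan form J, which has the same characteristic polynomial as A) gives
  χ_A(x) = x^3 - 12*x^2 + 48*x - 64
which factors as (x - 4)^3. The eigenvalues (with algebraic multiplicities) are λ = 4 with multiplicity 3.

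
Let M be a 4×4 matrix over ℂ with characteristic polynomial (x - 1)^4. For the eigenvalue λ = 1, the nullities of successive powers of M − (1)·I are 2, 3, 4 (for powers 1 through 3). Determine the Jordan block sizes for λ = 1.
Block sizes for λ = 1: [3, 1]

From the dimensions of kernels of powers, the number of Jordan blocks of size at least j is d_j − d_{j−1} where d_j = dim ker(N^j) (with d_0 = 0). Computing the differences gives [2, 1, 1].
The number of blocks of size exactly k is (#blocks of size ≥ k) − (#blocks of size ≥ k + 1), so the partition is: 1 block(s) of size 1, 1 block(s) of size 3.
In nonincreasing order the block sizes are [3, 1].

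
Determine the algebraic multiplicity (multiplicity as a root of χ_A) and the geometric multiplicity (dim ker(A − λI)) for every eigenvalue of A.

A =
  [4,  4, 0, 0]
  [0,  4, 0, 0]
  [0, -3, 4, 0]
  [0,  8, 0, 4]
λ = 4: alg = 4, geom = 3

Step 1 — factor the characteristic polynomial to read off the algebraic multiplicities:
  χ_A(x) = (x - 4)^4

Step 2 — compute geometric multiplicities via the rank-nullity identity g(λ) = n − rank(A − λI):
  rank(A − (4)·I) = 1, so dim ker(A − (4)·I) = n − 1 = 3

Summary:
  λ = 4: algebraic multiplicity = 4, geometric multiplicity = 3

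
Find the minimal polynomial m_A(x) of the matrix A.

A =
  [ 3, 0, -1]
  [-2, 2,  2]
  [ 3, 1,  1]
x^3 - 6*x^2 + 12*x - 8

The characteristic polynomial is χ_A(x) = (x - 2)^3, so the eigenvalues are known. The minimal polynomial is
  m_A(x) = Π_λ (x − λ)^{k_λ}
where k_λ is the size of the *largest* Jordan block for λ (equivalently, the smallest k with (A − λI)^k v = 0 for every generalised eigenvector v of λ).

  λ = 2: largest Jordan block has size 3, contributing (x − 2)^3

So m_A(x) = (x - 2)^3 = x^3 - 6*x^2 + 12*x - 8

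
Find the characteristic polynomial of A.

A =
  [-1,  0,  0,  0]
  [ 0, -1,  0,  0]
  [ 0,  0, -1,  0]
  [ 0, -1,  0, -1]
x^4 + 4*x^3 + 6*x^2 + 4*x + 1

Expanding det(x·I − A) (e.g. by cofactor expansion or by noting that A is similar to its Jordan form J, which has the same characteristic polynomial as A) gives
  χ_A(x) = x^4 + 4*x^3 + 6*x^2 + 4*x + 1
which factors as (x + 1)^4. The eigenvalues (with algebraic multiplicities) are λ = -1 with multiplicity 4.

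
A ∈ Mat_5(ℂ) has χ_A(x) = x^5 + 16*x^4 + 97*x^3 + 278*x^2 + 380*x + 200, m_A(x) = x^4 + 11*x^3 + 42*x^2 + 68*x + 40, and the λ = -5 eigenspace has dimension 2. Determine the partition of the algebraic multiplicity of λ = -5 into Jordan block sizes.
Block sizes for λ = -5: [1, 1]

Step 1 — from the characteristic polynomial, algebraic multiplicity of λ = -5 is 2. From dim ker(A − (-5)·I) = 2, there are exactly 2 Jordan blocks for λ = -5.
Step 2 — from the minimal polynomial, the factor (x + 5) tells us the largest block for λ = -5 has size 1.
Step 3 — with total size 2, 2 blocks, and largest block 1, the block sizes (in nonincreasing order) are [1, 1].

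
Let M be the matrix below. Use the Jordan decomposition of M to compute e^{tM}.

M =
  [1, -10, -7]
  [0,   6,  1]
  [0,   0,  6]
e^{tM} =
  [exp(t), -2*exp(6*t) + 2*exp(t), -2*t*exp(6*t) - exp(6*t) + exp(t)]
  [0, exp(6*t), t*exp(6*t)]
  [0, 0, exp(6*t)]

Strategy: write M = P · J · P⁻¹ where J is a Jordan canonical form, so e^{tM} = P · e^{tJ} · P⁻¹, and e^{tJ} can be computed block-by-block.

M has Jordan form
J =
  [1, 0, 0]
  [0, 6, 1]
  [0, 0, 6]
(up to reordering of blocks).

Per-block formulas:
  For a 1×1 block at λ = 1: exp(t · [1]) = [e^(1t)].
  For a 2×2 Jordan block J_2(6): exp(t · J_2(6)) = e^(6t)·(I + t·N), where N is the 2×2 nilpotent shift.

After assembling e^{tJ} and conjugating by P, we get:

e^{tM} =
  [exp(t), -2*exp(6*t) + 2*exp(t), -2*t*exp(6*t) - exp(6*t) + exp(t)]
  [0, exp(6*t), t*exp(6*t)]
  [0, 0, exp(6*t)]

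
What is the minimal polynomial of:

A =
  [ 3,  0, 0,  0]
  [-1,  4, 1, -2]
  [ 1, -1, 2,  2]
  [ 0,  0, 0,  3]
x^2 - 6*x + 9

The characteristic polynomial is χ_A(x) = (x - 3)^4, so the eigenvalues are known. The minimal polynomial is
  m_A(x) = Π_λ (x − λ)^{k_λ}
where k_λ is the size of the *largest* Jordan block for λ (equivalently, the smallest k with (A − λI)^k v = 0 for every generalised eigenvector v of λ).

  λ = 3: largest Jordan block has size 2, contributing (x − 3)^2

So m_A(x) = (x - 3)^2 = x^2 - 6*x + 9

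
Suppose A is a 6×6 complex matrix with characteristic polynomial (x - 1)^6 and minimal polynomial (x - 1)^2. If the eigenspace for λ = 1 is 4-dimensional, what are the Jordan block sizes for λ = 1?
Block sizes for λ = 1: [2, 2, 1, 1]

Step 1 — from the characteristic polynomial, algebraic multiplicity of λ = 1 is 6. From dim ker(A − (1)·I) = 4, there are exactly 4 Jordan blocks for λ = 1.
Step 2 — from the minimal polynomial, the factor (x − 1)^2 tells us the largest block for λ = 1 has size 2.
Step 3 — with total size 6, 4 blocks, and largest block 2, the block sizes (in nonincreasing order) are [2, 2, 1, 1].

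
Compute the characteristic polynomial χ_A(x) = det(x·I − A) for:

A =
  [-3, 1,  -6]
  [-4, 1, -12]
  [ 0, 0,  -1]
x^3 + 3*x^2 + 3*x + 1

Expanding det(x·I − A) (e.g. by cofactor expansion or by noting that A is similar to its Jordan form J, which has the same characteristic polynomial as A) gives
  χ_A(x) = x^3 + 3*x^2 + 3*x + 1
which factors as (x + 1)^3. The eigenvalues (with algebraic multiplicities) are λ = -1 with multiplicity 3.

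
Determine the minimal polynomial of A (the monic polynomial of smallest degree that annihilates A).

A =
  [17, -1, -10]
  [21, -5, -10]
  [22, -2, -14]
x^3 + 2*x^2 - 32*x - 96

The characteristic polynomial is χ_A(x) = (x - 6)*(x + 4)^2, so the eigenvalues are known. The minimal polynomial is
  m_A(x) = Π_λ (x − λ)^{k_λ}
where k_λ is the size of the *largest* Jordan block for λ (equivalently, the smallest k with (A − λI)^k v = 0 for every generalised eigenvector v of λ).

  λ = -4: largest Jordan block has size 2, contributing (x + 4)^2
  λ = 6: largest Jordan block has size 1, contributing (x − 6)

So m_A(x) = (x - 6)*(x + 4)^2 = x^3 + 2*x^2 - 32*x - 96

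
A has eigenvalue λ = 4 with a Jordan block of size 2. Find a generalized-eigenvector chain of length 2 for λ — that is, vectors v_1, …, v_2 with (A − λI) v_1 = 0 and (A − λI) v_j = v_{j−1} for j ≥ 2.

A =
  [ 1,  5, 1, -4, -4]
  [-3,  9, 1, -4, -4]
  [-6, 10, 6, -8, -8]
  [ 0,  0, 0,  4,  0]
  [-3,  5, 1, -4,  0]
A Jordan chain for λ = 4 of length 2:
v_1 = (-3, -3, -6, 0, -3)ᵀ
v_2 = (1, 0, 0, 0, 0)ᵀ

Let N = A − (4)·I. We want v_2 with N^2 v_2 = 0 but N^1 v_2 ≠ 0; then v_{j-1} := N · v_j for j = 2, …, 2.

Pick v_2 = (1, 0, 0, 0, 0)ᵀ.
Then v_1 = N · v_2 = (-3, -3, -6, 0, -3)ᵀ.

Sanity check: (A − (4)·I) v_1 = (0, 0, 0, 0, 0)ᵀ = 0. ✓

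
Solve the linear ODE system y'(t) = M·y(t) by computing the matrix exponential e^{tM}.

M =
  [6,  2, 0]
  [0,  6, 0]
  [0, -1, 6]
e^{tM} =
  [exp(6*t), 2*t*exp(6*t), 0]
  [0, exp(6*t), 0]
  [0, -t*exp(6*t), exp(6*t)]

Strategy: write M = P · J · P⁻¹ where J is a Jordan canonical form, so e^{tM} = P · e^{tJ} · P⁻¹, and e^{tJ} can be computed block-by-block.

M has Jordan form
J =
  [6, 1, 0]
  [0, 6, 0]
  [0, 0, 6]
(up to reordering of blocks).

Per-block formulas:
  For a 2×2 Jordan block J_2(6): exp(t · J_2(6)) = e^(6t)·(I + t·N), where N is the 2×2 nilpotent shift.
  For a 1×1 block at λ = 6: exp(t · [6]) = [e^(6t)].

After assembling e^{tJ} and conjugating by P, we get:

e^{tM} =
  [exp(6*t), 2*t*exp(6*t), 0]
  [0, exp(6*t), 0]
  [0, -t*exp(6*t), exp(6*t)]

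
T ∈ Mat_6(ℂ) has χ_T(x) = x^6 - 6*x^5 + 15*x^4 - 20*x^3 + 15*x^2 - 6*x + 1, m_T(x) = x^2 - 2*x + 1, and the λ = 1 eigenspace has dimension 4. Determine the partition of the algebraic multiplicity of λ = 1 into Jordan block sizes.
Block sizes for λ = 1: [2, 2, 1, 1]

Step 1 — from the characteristic polynomial, algebraic multiplicity of λ = 1 is 6. From dim ker(T − (1)·I) = 4, there are exactly 4 Jordan blocks for λ = 1.
Step 2 — from the minimal polynomial, the factor (x − 1)^2 tells us the largest block for λ = 1 has size 2.
Step 3 — with total size 6, 4 blocks, and largest block 2, the block sizes (in nonincreasing order) are [2, 2, 1, 1].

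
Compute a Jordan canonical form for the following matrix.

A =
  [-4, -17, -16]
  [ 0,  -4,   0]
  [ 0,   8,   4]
J_2(-4) ⊕ J_1(4)

The characteristic polynomial is
  det(x·I − A) = x^3 + 4*x^2 - 16*x - 64 = (x - 4)*(x + 4)^2

Eigenvalues and multiplicities (the geometric multiplicity of λ is n − rank(A − λI), which equals the number of Jordan blocks for λ):
  λ = -4: algebraic multiplicity = 2, geometric multiplicity = 1
  λ = 4: algebraic multiplicity = 1, geometric multiplicity = 1

Determining the block sizes for each eigenvalue:
  λ = -4: one block (gm = 1), so the single block has size am = 2 → block sizes [2]
  λ = 4: one block (gm = 1), so the single block has size am = 1 → block sizes [1]

Assembling the blocks gives a Jordan form
J =
  [-4,  1, 0]
  [ 0, -4, 0]
  [ 0,  0, 4]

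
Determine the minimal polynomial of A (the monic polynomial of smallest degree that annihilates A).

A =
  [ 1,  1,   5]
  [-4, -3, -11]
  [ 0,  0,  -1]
x^3 + 3*x^2 + 3*x + 1

The characteristic polynomial is χ_A(x) = (x + 1)^3, so the eigenvalues are known. The minimal polynomial is
  m_A(x) = Π_λ (x − λ)^{k_λ}
where k_λ is the size of the *largest* Jordan block for λ (equivalently, the smallest k with (A − λI)^k v = 0 for every generalised eigenvector v of λ).

  λ = -1: largest Jordan block has size 3, contributing (x + 1)^3

So m_A(x) = (x + 1)^3 = x^3 + 3*x^2 + 3*x + 1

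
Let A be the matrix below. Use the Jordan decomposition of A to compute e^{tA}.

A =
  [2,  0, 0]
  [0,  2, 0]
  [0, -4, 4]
e^{tA} =
  [exp(2*t), 0, 0]
  [0, exp(2*t), 0]
  [0, -2*exp(4*t) + 2*exp(2*t), exp(4*t)]

Strategy: write A = P · J · P⁻¹ where J is a Jordan canonical form, so e^{tA} = P · e^{tJ} · P⁻¹, and e^{tJ} can be computed block-by-block.

A has Jordan form
J =
  [2, 0, 0]
  [0, 2, 0]
  [0, 0, 4]
(up to reordering of blocks).

Per-block formulas:
  For a 1×1 block at λ = 2: exp(t · [2]) = [e^(2t)].
  For a 1×1 block at λ = 4: exp(t · [4]) = [e^(4t)].

After assembling e^{tJ} and conjugating by P, we get:

e^{tA} =
  [exp(2*t), 0, 0]
  [0, exp(2*t), 0]
  [0, -2*exp(4*t) + 2*exp(2*t), exp(4*t)]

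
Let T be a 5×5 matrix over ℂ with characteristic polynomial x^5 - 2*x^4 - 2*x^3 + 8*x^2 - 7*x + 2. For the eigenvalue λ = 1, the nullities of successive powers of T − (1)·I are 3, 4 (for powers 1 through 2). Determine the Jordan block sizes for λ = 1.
Block sizes for λ = 1: [2, 1, 1]

From the dimensions of kernels of powers, the number of Jordan blocks of size at least j is d_j − d_{j−1} where d_j = dim ker(N^j) (with d_0 = 0). Computing the differences gives [3, 1].
The number of blocks of size exactly k is (#blocks of size ≥ k) − (#blocks of size ≥ k + 1), so the partition is: 2 block(s) of size 1, 1 block(s) of size 2.
In nonincreasing order the block sizes are [2, 1, 1].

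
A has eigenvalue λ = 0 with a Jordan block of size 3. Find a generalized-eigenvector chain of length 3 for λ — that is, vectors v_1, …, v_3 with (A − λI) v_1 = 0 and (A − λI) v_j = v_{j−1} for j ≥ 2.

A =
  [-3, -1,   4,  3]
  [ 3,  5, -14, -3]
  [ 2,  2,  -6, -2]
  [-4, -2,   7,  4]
A Jordan chain for λ = 0 of length 3:
v_1 = (2, -10, -4, 4)ᵀ
v_2 = (-3, 3, 2, -4)ᵀ
v_3 = (1, 0, 0, 0)ᵀ

Let N = A − (0)·I. We want v_3 with N^3 v_3 = 0 but N^2 v_3 ≠ 0; then v_{j-1} := N · v_j for j = 3, …, 2.

Pick v_3 = (1, 0, 0, 0)ᵀ.
Then v_2 = N · v_3 = (-3, 3, 2, -4)ᵀ.
Then v_1 = N · v_2 = (2, -10, -4, 4)ᵀ.

Sanity check: (A − (0)·I) v_1 = (0, 0, 0, 0)ᵀ = 0. ✓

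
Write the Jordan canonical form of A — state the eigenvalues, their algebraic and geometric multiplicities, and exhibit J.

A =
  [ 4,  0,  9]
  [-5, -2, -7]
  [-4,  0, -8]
J_3(-2)

The characteristic polynomial is
  det(x·I − A) = x^3 + 6*x^2 + 12*x + 8 = (x + 2)^3

Eigenvalues and multiplicities (the geometric multiplicity of λ is n − rank(A − λI), which equals the number of Jordan blocks for λ):
  λ = -2: algebraic multiplicity = 3, geometric multiplicity = 1

Determining the block sizes for each eigenvalue:
  λ = -2: one block (gm = 1), so the single block has size am = 3 → block sizes [3]

Assembling the blocks gives a Jordan form
J =
  [-2,  1,  0]
  [ 0, -2,  1]
  [ 0,  0, -2]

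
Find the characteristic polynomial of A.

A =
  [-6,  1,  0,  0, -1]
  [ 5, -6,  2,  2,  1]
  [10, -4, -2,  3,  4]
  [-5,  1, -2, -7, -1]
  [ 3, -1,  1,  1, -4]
x^5 + 25*x^4 + 250*x^3 + 1250*x^2 + 3125*x + 3125

Expanding det(x·I − A) (e.g. by cofactor expansion or by noting that A is similar to its Jordan form J, which has the same characteristic polynomial as A) gives
  χ_A(x) = x^5 + 25*x^4 + 250*x^3 + 1250*x^2 + 3125*x + 3125
which factors as (x + 5)^5. The eigenvalues (with algebraic multiplicities) are λ = -5 with multiplicity 5.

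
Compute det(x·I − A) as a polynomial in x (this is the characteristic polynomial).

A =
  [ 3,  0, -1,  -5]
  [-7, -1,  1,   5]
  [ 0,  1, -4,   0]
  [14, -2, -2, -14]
x^4 + 16*x^3 + 96*x^2 + 256*x + 256

Expanding det(x·I − A) (e.g. by cofactor expansion or by noting that A is similar to its Jordan form J, which has the same characteristic polynomial as A) gives
  χ_A(x) = x^4 + 16*x^3 + 96*x^2 + 256*x + 256
which factors as (x + 4)^4. The eigenvalues (with algebraic multiplicities) are λ = -4 with multiplicity 4.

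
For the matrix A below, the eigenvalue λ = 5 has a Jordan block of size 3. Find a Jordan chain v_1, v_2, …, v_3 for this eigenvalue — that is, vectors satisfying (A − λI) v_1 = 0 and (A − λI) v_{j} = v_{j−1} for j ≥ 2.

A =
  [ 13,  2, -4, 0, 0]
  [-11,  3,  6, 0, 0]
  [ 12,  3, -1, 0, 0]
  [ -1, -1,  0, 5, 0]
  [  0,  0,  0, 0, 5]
A Jordan chain for λ = 5 of length 3:
v_1 = (-6, 6, -9, 3, 0)ᵀ
v_2 = (8, -11, 12, -1, 0)ᵀ
v_3 = (1, 0, 0, 0, 0)ᵀ

Let N = A − (5)·I. We want v_3 with N^3 v_3 = 0 but N^2 v_3 ≠ 0; then v_{j-1} := N · v_j for j = 3, …, 2.

Pick v_3 = (1, 0, 0, 0, 0)ᵀ.
Then v_2 = N · v_3 = (8, -11, 12, -1, 0)ᵀ.
Then v_1 = N · v_2 = (-6, 6, -9, 3, 0)ᵀ.

Sanity check: (A − (5)·I) v_1 = (0, 0, 0, 0, 0)ᵀ = 0. ✓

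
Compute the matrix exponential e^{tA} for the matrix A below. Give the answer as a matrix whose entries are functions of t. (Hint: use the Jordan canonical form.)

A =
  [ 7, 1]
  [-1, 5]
e^{tA} =
  [t*exp(6*t) + exp(6*t), t*exp(6*t)]
  [-t*exp(6*t), -t*exp(6*t) + exp(6*t)]

Strategy: write A = P · J · P⁻¹ where J is a Jordan canonical form, so e^{tA} = P · e^{tJ} · P⁻¹, and e^{tJ} can be computed block-by-block.

A has Jordan form
J =
  [6, 1]
  [0, 6]
(up to reordering of blocks).

Per-block formulas:
  For a 2×2 Jordan block J_2(6): exp(t · J_2(6)) = e^(6t)·(I + t·N), where N is the 2×2 nilpotent shift.

After assembling e^{tJ} and conjugating by P, we get:

e^{tA} =
  [t*exp(6*t) + exp(6*t), t*exp(6*t)]
  [-t*exp(6*t), -t*exp(6*t) + exp(6*t)]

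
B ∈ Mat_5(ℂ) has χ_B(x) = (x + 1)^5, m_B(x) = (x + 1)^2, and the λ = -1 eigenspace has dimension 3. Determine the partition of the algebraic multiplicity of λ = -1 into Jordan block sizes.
Block sizes for λ = -1: [2, 2, 1]

Step 1 — from the characteristic polynomial, algebraic multiplicity of λ = -1 is 5. From dim ker(B − (-1)·I) = 3, there are exactly 3 Jordan blocks for λ = -1.
Step 2 — from the minimal polynomial, the factor (x + 1)^2 tells us the largest block for λ = -1 has size 2.
Step 3 — with total size 5, 3 blocks, and largest block 2, the block sizes (in nonincreasing order) are [2, 2, 1].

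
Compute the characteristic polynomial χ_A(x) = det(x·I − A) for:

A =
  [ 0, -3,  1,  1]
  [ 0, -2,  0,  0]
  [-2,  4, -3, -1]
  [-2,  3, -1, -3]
x^4 + 8*x^3 + 24*x^2 + 32*x + 16

Expanding det(x·I − A) (e.g. by cofactor expansion or by noting that A is similar to its Jordan form J, which has the same characteristic polynomial as A) gives
  χ_A(x) = x^4 + 8*x^3 + 24*x^2 + 32*x + 16
which factors as (x + 2)^4. The eigenvalues (with algebraic multiplicities) are λ = -2 with multiplicity 4.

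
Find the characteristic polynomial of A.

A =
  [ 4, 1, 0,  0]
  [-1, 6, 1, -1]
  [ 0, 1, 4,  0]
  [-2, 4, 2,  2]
x^4 - 16*x^3 + 96*x^2 - 256*x + 256

Expanding det(x·I − A) (e.g. by cofactor expansion or by noting that A is similar to its Jordan form J, which has the same characteristic polynomial as A) gives
  χ_A(x) = x^4 - 16*x^3 + 96*x^2 - 256*x + 256
which factors as (x - 4)^4. The eigenvalues (with algebraic multiplicities) are λ = 4 with multiplicity 4.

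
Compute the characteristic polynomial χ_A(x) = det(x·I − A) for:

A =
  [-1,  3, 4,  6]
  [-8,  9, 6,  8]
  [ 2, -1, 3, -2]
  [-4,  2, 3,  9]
x^4 - 20*x^3 + 150*x^2 - 500*x + 625

Expanding det(x·I − A) (e.g. by cofactor expansion or by noting that A is similar to its Jordan form J, which has the same characteristic polynomial as A) gives
  χ_A(x) = x^4 - 20*x^3 + 150*x^2 - 500*x + 625
which factors as (x - 5)^4. The eigenvalues (with algebraic multiplicities) are λ = 5 with multiplicity 4.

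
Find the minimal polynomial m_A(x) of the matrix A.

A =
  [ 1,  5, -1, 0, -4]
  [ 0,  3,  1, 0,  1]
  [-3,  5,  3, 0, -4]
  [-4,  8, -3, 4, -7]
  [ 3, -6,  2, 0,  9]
x^3 - 12*x^2 + 48*x - 64

The characteristic polynomial is χ_A(x) = (x - 4)^5, so the eigenvalues are known. The minimal polynomial is
  m_A(x) = Π_λ (x − λ)^{k_λ}
where k_λ is the size of the *largest* Jordan block for λ (equivalently, the smallest k with (A − λI)^k v = 0 for every generalised eigenvector v of λ).

  λ = 4: largest Jordan block has size 3, contributing (x − 4)^3

So m_A(x) = (x - 4)^3 = x^3 - 12*x^2 + 48*x - 64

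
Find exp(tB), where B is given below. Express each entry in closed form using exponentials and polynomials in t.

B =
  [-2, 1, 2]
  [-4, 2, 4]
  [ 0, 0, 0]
e^{tB} =
  [1 - 2*t, t, 2*t]
  [-4*t, 2*t + 1, 4*t]
  [0, 0, 1]

Strategy: write B = P · J · P⁻¹ where J is a Jordan canonical form, so e^{tB} = P · e^{tJ} · P⁻¹, and e^{tJ} can be computed block-by-block.

B has Jordan form
J =
  [0, 1, 0]
  [0, 0, 0]
  [0, 0, 0]
(up to reordering of blocks).

Per-block formulas:
  For a 1×1 block at λ = 0: exp(t · [0]) = [e^(0t)].
  For a 2×2 Jordan block J_2(0): exp(t · J_2(0)) = e^(0t)·(I + t·N), where N is the 2×2 nilpotent shift.

After assembling e^{tJ} and conjugating by P, we get:

e^{tB} =
  [1 - 2*t, t, 2*t]
  [-4*t, 2*t + 1, 4*t]
  [0, 0, 1]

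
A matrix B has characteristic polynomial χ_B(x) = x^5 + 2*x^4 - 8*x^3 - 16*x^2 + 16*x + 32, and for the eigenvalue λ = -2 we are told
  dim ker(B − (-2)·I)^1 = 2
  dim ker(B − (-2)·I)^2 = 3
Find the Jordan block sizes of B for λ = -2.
Block sizes for λ = -2: [2, 1]

From the dimensions of kernels of powers, the number of Jordan blocks of size at least j is d_j − d_{j−1} where d_j = dim ker(N^j) (with d_0 = 0). Computing the differences gives [2, 1].
The number of blocks of size exactly k is (#blocks of size ≥ k) − (#blocks of size ≥ k + 1), so the partition is: 1 block(s) of size 1, 1 block(s) of size 2.
In nonincreasing order the block sizes are [2, 1].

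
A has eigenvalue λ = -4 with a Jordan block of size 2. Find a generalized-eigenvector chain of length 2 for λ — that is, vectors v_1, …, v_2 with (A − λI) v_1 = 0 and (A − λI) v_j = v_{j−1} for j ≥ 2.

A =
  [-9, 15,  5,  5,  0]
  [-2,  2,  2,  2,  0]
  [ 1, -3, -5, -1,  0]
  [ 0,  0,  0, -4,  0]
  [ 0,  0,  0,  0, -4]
A Jordan chain for λ = -4 of length 2:
v_1 = (-5, -2, 1, 0, 0)ᵀ
v_2 = (1, 0, 0, 0, 0)ᵀ

Let N = A − (-4)·I. We want v_2 with N^2 v_2 = 0 but N^1 v_2 ≠ 0; then v_{j-1} := N · v_j for j = 2, …, 2.

Pick v_2 = (1, 0, 0, 0, 0)ᵀ.
Then v_1 = N · v_2 = (-5, -2, 1, 0, 0)ᵀ.

Sanity check: (A − (-4)·I) v_1 = (0, 0, 0, 0, 0)ᵀ = 0. ✓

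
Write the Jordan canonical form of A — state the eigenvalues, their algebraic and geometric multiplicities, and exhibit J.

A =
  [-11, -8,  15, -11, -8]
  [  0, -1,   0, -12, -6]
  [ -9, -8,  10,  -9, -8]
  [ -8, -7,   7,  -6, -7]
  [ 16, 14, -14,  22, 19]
J_2(-1) ⊕ J_2(4) ⊕ J_1(5)

The characteristic polynomial is
  det(x·I − A) = x^5 - 11*x^4 + 31*x^3 + 19*x^2 - 104*x - 80 = (x - 5)*(x - 4)^2*(x + 1)^2

Eigenvalues and multiplicities (the geometric multiplicity of λ is n − rank(A − λI), which equals the number of Jordan blocks for λ):
  λ = -1: algebraic multiplicity = 2, geometric multiplicity = 1
  λ = 4: algebraic multiplicity = 2, geometric multiplicity = 1
  λ = 5: algebraic multiplicity = 1, geometric multiplicity = 1

Determining the block sizes for each eigenvalue:
  λ = -1: one block (gm = 1), so the single block has size am = 2 → block sizes [2]
  λ = 4: one block (gm = 1), so the single block has size am = 2 → block sizes [2]
  λ = 5: one block (gm = 1), so the single block has size am = 1 → block sizes [1]

Assembling the blocks gives a Jordan form
J =
  [-1,  1, 0, 0, 0]
  [ 0, -1, 0, 0, 0]
  [ 0,  0, 4, 1, 0]
  [ 0,  0, 0, 4, 0]
  [ 0,  0, 0, 0, 5]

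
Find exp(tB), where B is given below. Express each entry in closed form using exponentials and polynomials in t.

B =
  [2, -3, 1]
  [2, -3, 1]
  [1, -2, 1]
e^{tB} =
  [-t^2/2 + 2*t + 1, t^2/2 - 3*t, t]
  [-t^2/2 + 2*t, t^2/2 - 3*t + 1, t]
  [-t^2/2 + t, t^2/2 - 2*t, t + 1]

Strategy: write B = P · J · P⁻¹ where J is a Jordan canonical form, so e^{tB} = P · e^{tJ} · P⁻¹, and e^{tJ} can be computed block-by-block.

B has Jordan form
J =
  [0, 1, 0]
  [0, 0, 1]
  [0, 0, 0]
(up to reordering of blocks).

Per-block formulas:
  For a 3×3 Jordan block J_3(0): exp(t · J_3(0)) = e^(0t)·(I + t·N + (t^2/2)·N^2), where N is the 3×3 nilpotent shift.

After assembling e^{tJ} and conjugating by P, we get:

e^{tB} =
  [-t^2/2 + 2*t + 1, t^2/2 - 3*t, t]
  [-t^2/2 + 2*t, t^2/2 - 3*t + 1, t]
  [-t^2/2 + t, t^2/2 - 2*t, t + 1]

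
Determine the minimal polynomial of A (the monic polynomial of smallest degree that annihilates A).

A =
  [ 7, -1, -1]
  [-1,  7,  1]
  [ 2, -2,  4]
x^2 - 12*x + 36

The characteristic polynomial is χ_A(x) = (x - 6)^3, so the eigenvalues are known. The minimal polynomial is
  m_A(x) = Π_λ (x − λ)^{k_λ}
where k_λ is the size of the *largest* Jordan block for λ (equivalently, the smallest k with (A − λI)^k v = 0 for every generalised eigenvector v of λ).

  λ = 6: largest Jordan block has size 2, contributing (x − 6)^2

So m_A(x) = (x - 6)^2 = x^2 - 12*x + 36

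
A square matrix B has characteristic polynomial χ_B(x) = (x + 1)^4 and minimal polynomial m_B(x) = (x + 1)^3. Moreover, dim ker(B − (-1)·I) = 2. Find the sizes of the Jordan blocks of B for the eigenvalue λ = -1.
Block sizes for λ = -1: [3, 1]

Step 1 — from the characteristic polynomial, algebraic multiplicity of λ = -1 is 4. From dim ker(B − (-1)·I) = 2, there are exactly 2 Jordan blocks for λ = -1.
Step 2 — from the minimal polynomial, the factor (x + 1)^3 tells us the largest block for λ = -1 has size 3.
Step 3 — with total size 4, 2 blocks, and largest block 3, the block sizes (in nonincreasing order) are [3, 1].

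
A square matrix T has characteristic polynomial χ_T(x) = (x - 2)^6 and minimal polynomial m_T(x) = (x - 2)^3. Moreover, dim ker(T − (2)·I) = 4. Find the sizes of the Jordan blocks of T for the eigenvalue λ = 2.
Block sizes for λ = 2: [3, 1, 1, 1]

Step 1 — from the characteristic polynomial, algebraic multiplicity of λ = 2 is 6. From dim ker(T − (2)·I) = 4, there are exactly 4 Jordan blocks for λ = 2.
Step 2 — from the minimal polynomial, the factor (x − 2)^3 tells us the largest block for λ = 2 has size 3.
Step 3 — with total size 6, 4 blocks, and largest block 3, the block sizes (in nonincreasing order) are [3, 1, 1, 1].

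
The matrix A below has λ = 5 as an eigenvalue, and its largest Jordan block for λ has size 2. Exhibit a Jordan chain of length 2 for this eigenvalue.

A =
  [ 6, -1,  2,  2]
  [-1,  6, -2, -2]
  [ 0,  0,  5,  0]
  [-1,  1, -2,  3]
A Jordan chain for λ = 5 of length 2:
v_1 = (1, -1, 0, -1)ᵀ
v_2 = (1, 0, 0, 0)ᵀ

Let N = A − (5)·I. We want v_2 with N^2 v_2 = 0 but N^1 v_2 ≠ 0; then v_{j-1} := N · v_j for j = 2, …, 2.

Pick v_2 = (1, 0, 0, 0)ᵀ.
Then v_1 = N · v_2 = (1, -1, 0, -1)ᵀ.

Sanity check: (A − (5)·I) v_1 = (0, 0, 0, 0)ᵀ = 0. ✓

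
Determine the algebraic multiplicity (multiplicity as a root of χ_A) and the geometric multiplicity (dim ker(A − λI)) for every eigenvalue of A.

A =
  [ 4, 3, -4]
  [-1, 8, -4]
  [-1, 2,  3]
λ = 5: alg = 3, geom = 1

Step 1 — factor the characteristic polynomial to read off the algebraic multiplicities:
  χ_A(x) = (x - 5)^3

Step 2 — compute geometric multiplicities via the rank-nullity identity g(λ) = n − rank(A − λI):
  rank(A − (5)·I) = 2, so dim ker(A − (5)·I) = n − 2 = 1

Summary:
  λ = 5: algebraic multiplicity = 3, geometric multiplicity = 1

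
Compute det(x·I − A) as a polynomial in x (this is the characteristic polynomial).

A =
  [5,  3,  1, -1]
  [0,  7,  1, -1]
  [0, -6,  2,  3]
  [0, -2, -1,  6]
x^4 - 20*x^3 + 150*x^2 - 500*x + 625

Expanding det(x·I − A) (e.g. by cofactor expansion or by noting that A is similar to its Jordan form J, which has the same characteristic polynomial as A) gives
  χ_A(x) = x^4 - 20*x^3 + 150*x^2 - 500*x + 625
which factors as (x - 5)^4. The eigenvalues (with algebraic multiplicities) are λ = 5 with multiplicity 4.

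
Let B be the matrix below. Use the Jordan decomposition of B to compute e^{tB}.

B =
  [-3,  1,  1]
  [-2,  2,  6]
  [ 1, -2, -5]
e^{tB} =
  [-t*exp(-2*t) + exp(-2*t), t^2*exp(-2*t)/2 + t*exp(-2*t), t^2*exp(-2*t) + t*exp(-2*t)]
  [-2*t*exp(-2*t), t^2*exp(-2*t) + 4*t*exp(-2*t) + exp(-2*t), 2*t^2*exp(-2*t) + 6*t*exp(-2*t)]
  [t*exp(-2*t), -t^2*exp(-2*t)/2 - 2*t*exp(-2*t), -t^2*exp(-2*t) - 3*t*exp(-2*t) + exp(-2*t)]

Strategy: write B = P · J · P⁻¹ where J is a Jordan canonical form, so e^{tB} = P · e^{tJ} · P⁻¹, and e^{tJ} can be computed block-by-block.

B has Jordan form
J =
  [-2,  1,  0]
  [ 0, -2,  1]
  [ 0,  0, -2]
(up to reordering of blocks).

Per-block formulas:
  For a 3×3 Jordan block J_3(-2): exp(t · J_3(-2)) = e^(-2t)·(I + t·N + (t^2/2)·N^2), where N is the 3×3 nilpotent shift.

After assembling e^{tJ} and conjugating by P, we get:

e^{tB} =
  [-t*exp(-2*t) + exp(-2*t), t^2*exp(-2*t)/2 + t*exp(-2*t), t^2*exp(-2*t) + t*exp(-2*t)]
  [-2*t*exp(-2*t), t^2*exp(-2*t) + 4*t*exp(-2*t) + exp(-2*t), 2*t^2*exp(-2*t) + 6*t*exp(-2*t)]
  [t*exp(-2*t), -t^2*exp(-2*t)/2 - 2*t*exp(-2*t), -t^2*exp(-2*t) - 3*t*exp(-2*t) + exp(-2*t)]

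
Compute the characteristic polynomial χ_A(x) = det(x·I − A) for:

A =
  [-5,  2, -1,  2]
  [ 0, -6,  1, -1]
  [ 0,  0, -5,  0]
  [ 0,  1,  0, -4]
x^4 + 20*x^3 + 150*x^2 + 500*x + 625

Expanding det(x·I − A) (e.g. by cofactor expansion or by noting that A is similar to its Jordan form J, which has the same characteristic polynomial as A) gives
  χ_A(x) = x^4 + 20*x^3 + 150*x^2 + 500*x + 625
which factors as (x + 5)^4. The eigenvalues (with algebraic multiplicities) are λ = -5 with multiplicity 4.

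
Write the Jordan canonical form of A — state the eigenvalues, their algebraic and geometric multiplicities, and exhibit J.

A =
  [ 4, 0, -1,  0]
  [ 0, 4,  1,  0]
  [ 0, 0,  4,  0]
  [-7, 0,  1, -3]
J_1(-3) ⊕ J_2(4) ⊕ J_1(4)

The characteristic polynomial is
  det(x·I − A) = x^4 - 9*x^3 + 12*x^2 + 80*x - 192 = (x - 4)^3*(x + 3)

Eigenvalues and multiplicities (the geometric multiplicity of λ is n − rank(A − λI), which equals the number of Jordan blocks for λ):
  λ = -3: algebraic multiplicity = 1, geometric multiplicity = 1
  λ = 4: algebraic multiplicity = 3, geometric multiplicity = 2

Determining the block sizes for each eigenvalue:
  λ = -3: one block (gm = 1), so the single block has size am = 1 → block sizes [1]
  λ = 4: 2 blocks summing to 3 forces exactly one block of size 2 and the rest size 1 → block sizes [2, 1]

Assembling the blocks gives a Jordan form
J =
  [-3, 0, 0, 0]
  [ 0, 4, 1, 0]
  [ 0, 0, 4, 0]
  [ 0, 0, 0, 4]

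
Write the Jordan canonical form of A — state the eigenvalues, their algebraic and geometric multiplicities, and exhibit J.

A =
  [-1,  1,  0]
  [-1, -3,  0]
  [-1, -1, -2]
J_2(-2) ⊕ J_1(-2)

The characteristic polynomial is
  det(x·I − A) = x^3 + 6*x^2 + 12*x + 8 = (x + 2)^3

Eigenvalues and multiplicities (the geometric multiplicity of λ is n − rank(A − λI), which equals the number of Jordan blocks for λ):
  λ = -2: algebraic multiplicity = 3, geometric multiplicity = 2

Determining the block sizes for each eigenvalue:
  λ = -2: 2 blocks summing to 3 forces exactly one block of size 2 and the rest size 1 → block sizes [2, 1]

Assembling the blocks gives a Jordan form
J =
  [-2,  1,  0]
  [ 0, -2,  0]
  [ 0,  0, -2]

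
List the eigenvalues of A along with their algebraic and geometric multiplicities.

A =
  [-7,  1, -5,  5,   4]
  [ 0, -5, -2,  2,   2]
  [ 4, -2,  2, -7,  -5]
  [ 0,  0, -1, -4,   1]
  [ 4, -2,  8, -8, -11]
λ = -5: alg = 5, geom = 3

Step 1 — factor the characteristic polynomial to read off the algebraic multiplicities:
  χ_A(x) = (x + 5)^5

Step 2 — compute geometric multiplicities via the rank-nullity identity g(λ) = n − rank(A − λI):
  rank(A − (-5)·I) = 2, so dim ker(A − (-5)·I) = n − 2 = 3

Summary:
  λ = -5: algebraic multiplicity = 5, geometric multiplicity = 3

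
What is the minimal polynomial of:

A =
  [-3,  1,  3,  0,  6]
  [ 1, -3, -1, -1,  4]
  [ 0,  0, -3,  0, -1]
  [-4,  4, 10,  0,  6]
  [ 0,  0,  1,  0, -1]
x^3 + 6*x^2 + 12*x + 8

The characteristic polynomial is χ_A(x) = (x + 2)^5, so the eigenvalues are known. The minimal polynomial is
  m_A(x) = Π_λ (x − λ)^{k_λ}
where k_λ is the size of the *largest* Jordan block for λ (equivalently, the smallest k with (A − λI)^k v = 0 for every generalised eigenvector v of λ).

  λ = -2: largest Jordan block has size 3, contributing (x + 2)^3

So m_A(x) = (x + 2)^3 = x^3 + 6*x^2 + 12*x + 8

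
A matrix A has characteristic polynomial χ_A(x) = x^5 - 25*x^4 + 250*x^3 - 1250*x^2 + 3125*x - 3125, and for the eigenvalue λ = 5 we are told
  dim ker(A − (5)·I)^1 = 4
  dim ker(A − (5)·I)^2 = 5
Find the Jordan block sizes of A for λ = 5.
Block sizes for λ = 5: [2, 1, 1, 1]

From the dimensions of kernels of powers, the number of Jordan blocks of size at least j is d_j − d_{j−1} where d_j = dim ker(N^j) (with d_0 = 0). Computing the differences gives [4, 1].
The number of blocks of size exactly k is (#blocks of size ≥ k) − (#blocks of size ≥ k + 1), so the partition is: 3 block(s) of size 1, 1 block(s) of size 2.
In nonincreasing order the block sizes are [2, 1, 1, 1].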